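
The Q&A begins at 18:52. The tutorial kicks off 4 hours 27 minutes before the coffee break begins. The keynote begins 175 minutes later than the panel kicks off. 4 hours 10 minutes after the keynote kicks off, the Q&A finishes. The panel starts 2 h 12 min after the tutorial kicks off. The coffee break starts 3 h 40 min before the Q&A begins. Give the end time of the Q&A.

The coffee break starts at 18:52 − 220 min = 15:12.
The tutorial starts at 15:12 − 267 min = 10:45.
The panel starts at 10:45 + 132 min = 12:57.
The keynote starts at 12:57 + 175 min = 15:52.
The Q&A ends at 15:52 + 250 min = 20:02.

20:02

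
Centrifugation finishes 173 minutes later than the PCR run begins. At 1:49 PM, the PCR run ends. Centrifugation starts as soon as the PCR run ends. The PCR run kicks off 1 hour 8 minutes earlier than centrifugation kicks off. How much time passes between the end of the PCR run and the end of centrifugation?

1 hour 45 minutes

Centrifugation starts at 1:49 PM.
The PCR run starts at 1:49 PM − 68 min = 12:41 PM.
Centrifugation ends at 12:41 PM + 173 min = 3:34 PM.
From 1:49 PM to 3:34 PM is 1 hour 45 minutes.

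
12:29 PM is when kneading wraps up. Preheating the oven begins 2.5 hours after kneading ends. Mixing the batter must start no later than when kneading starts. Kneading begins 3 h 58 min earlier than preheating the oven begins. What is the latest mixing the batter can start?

11:01 AM

Preheating the oven starts at 12:29 PM + 150 min = 2:59 PM.
Kneading starts at 2:59 PM − 238 min = 11:01 AM.
Mixing the batter is bounded by kneading, so the latest it can start is 11:01 AM.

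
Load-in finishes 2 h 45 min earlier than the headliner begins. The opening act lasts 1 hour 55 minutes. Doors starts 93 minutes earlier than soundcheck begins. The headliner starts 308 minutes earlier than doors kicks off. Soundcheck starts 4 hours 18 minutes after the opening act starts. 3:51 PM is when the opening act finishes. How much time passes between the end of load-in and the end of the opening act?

7 h 3 min

The opening act starts at 3:51 PM − 115 min = 1:56 PM.
Soundcheck starts at 1:56 PM + 258 min = 6:14 PM.
Doors starts at 6:14 PM − 93 min = 4:41 PM.
The headliner starts at 4:41 PM − 308 min = 11:33 AM.
Load-in ends at 11:33 AM − 165 min = 8:48 AM.
From 8:48 AM to 3:51 PM is 7 h 3 min.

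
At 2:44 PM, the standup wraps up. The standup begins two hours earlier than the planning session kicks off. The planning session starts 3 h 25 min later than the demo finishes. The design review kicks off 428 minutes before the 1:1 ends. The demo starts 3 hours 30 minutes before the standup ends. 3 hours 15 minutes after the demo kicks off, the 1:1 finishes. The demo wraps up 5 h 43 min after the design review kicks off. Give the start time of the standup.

2:29 PM

The demo starts at 2:44 PM − 210 min = 11:14 AM.
The 1:1 ends at 11:14 AM + 195 min = 2:29 PM.
The design review starts at 2:29 PM − 428 min = 7:21 AM.
The demo ends at 7:21 AM + 343 min = 1:04 PM.
The planning session starts at 1:04 PM + 205 min = 4:29 PM.
The standup starts at 4:29 PM − 120 min = 2:29 PM.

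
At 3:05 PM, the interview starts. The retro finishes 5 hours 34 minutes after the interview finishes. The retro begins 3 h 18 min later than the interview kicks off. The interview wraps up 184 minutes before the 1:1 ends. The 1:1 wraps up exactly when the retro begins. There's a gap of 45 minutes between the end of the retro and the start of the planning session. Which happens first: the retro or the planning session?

the retro

The retro starts at 3:05 PM + 198 min = 6:23 PM.
So the 1:1 ends at 6:23 PM.
The interview ends at 6:23 PM − 184 min = 3:19 PM.
The retro ends at 3:19 PM + 334 min = 8:53 PM.
The planning session starts at 8:53 PM + 45 min = 9:38 PM.
The retro starts at 6:23 PM and the planning session starts at 9:38 PM, so the retro is first.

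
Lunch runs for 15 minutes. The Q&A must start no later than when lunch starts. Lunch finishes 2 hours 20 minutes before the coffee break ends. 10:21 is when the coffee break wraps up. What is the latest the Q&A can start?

Lunch ends at 10:21 − 140 min = 08:01.
Lunch starts at 08:01 − 15 min = 07:46.
The Q&A is bounded by lunch, so the latest it can start is 07:46.

07:46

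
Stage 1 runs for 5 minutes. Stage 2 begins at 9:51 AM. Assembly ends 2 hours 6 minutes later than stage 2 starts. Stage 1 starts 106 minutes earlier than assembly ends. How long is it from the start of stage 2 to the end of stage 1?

Assembly ends at 9:51 AM + 126 min = 11:57 AM.
Stage 1 starts at 11:57 AM − 106 min = 10:11 AM.
Stage 1 ends at 10:11 AM + 5 min = 10:16 AM.
From 9:51 AM to 10:16 AM is 25 minutes.

25 minutes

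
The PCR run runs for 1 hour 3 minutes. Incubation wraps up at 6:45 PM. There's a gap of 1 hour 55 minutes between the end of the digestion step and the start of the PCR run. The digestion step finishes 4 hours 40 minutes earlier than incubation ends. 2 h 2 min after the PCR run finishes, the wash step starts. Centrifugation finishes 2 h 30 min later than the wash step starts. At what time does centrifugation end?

9:35 PM

The digestion step ends at 6:45 PM − 280 min = 2:05 PM.
The PCR run starts at 2:05 PM + 115 min = 4:00 PM.
The PCR run ends at 4:00 PM + 63 min = 5:03 PM.
The wash step starts at 5:03 PM + 122 min = 7:05 PM.
Centrifugation ends at 7:05 PM + 150 min = 9:35 PM.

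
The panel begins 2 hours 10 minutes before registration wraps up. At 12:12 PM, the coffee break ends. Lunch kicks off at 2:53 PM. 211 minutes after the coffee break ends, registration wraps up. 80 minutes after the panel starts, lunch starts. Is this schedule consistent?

Yes

Registration ends at 12:12 PM + 211 min = 3:43 PM.
The panel starts at 3:43 PM − 130 min = 1:33 PM.
Lunch starts at 1:33 PM + 80 min = 2:53 PM.
That matches the stated 2:53 PM, so the schedule is consistent.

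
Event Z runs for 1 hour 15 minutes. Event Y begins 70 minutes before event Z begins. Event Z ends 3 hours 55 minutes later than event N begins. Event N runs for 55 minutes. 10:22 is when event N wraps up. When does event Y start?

Event N starts at 10:22 − 55 min = 09:27.
Event Z ends at 09:27 + 235 min = 13:22.
Event Z starts at 13:22 − 75 min = 12:07.
Event Y starts at 12:07 − 70 min = 10:57.

10:57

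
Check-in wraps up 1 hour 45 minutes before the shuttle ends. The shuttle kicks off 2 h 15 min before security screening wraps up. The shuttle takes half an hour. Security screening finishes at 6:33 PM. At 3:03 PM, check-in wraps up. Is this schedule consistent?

The shuttle starts at 6:33 PM − 135 min = 4:18 PM.
The shuttle ends at 4:18 PM + 30 min = 4:48 PM.
Check-in ends at 4:48 PM − 105 min = 3:03 PM.
That matches the stated 3:03 PM, so the schedule is consistent.

Yes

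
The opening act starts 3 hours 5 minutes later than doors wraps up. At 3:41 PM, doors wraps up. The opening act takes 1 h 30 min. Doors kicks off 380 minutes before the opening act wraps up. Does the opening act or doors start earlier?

doors

The opening act starts at 3:41 PM + 185 min = 6:46 PM.
The opening act ends at 6:46 PM + 90 min = 8:16 PM.
Doors starts at 8:16 PM − 380 min = 1:56 PM.
The opening act starts at 6:46 PM and doors starts at 1:56 PM, so doors is first.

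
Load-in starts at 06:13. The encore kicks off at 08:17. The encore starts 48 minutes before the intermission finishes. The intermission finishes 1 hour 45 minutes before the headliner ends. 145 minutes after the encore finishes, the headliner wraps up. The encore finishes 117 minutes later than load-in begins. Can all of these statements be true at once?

No

The encore ends at 06:13 + 117 min = 08:10.
The headliner ends at 08:10 + 145 min = 10:35.
The intermission ends at 10:35 − 105 min = 08:50.
The encore starts at 08:50 − 48 min = 08:02.
But the encore is also said to start at 08:17 — a 15-minute conflict.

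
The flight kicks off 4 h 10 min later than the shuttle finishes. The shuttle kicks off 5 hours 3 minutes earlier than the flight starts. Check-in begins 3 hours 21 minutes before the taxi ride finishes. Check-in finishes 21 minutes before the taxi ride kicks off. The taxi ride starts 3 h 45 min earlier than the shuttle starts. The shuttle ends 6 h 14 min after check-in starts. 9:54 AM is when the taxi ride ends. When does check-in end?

7:48 AM

Check-in starts at 9:54 AM − 201 min = 6:33 AM.
The shuttle ends at 6:33 AM + 374 min = 12:47 PM.
The flight starts at 12:47 PM + 250 min = 4:57 PM.
The shuttle starts at 4:57 PM − 303 min = 11:54 AM.
The taxi ride starts at 11:54 AM − 225 min = 8:09 AM.
Check-in ends at 8:09 AM − 21 min = 7:48 AM.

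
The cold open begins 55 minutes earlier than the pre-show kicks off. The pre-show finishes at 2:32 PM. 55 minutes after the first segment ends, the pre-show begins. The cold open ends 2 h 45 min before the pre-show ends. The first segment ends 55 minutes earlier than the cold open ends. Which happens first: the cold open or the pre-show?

The cold open ends at 2:32 PM − 165 min = 11:47 AM.
The first segment ends at 11:47 AM − 55 min = 10:52 AM.
The pre-show starts at 10:52 AM + 55 min = 11:47 AM.
The cold open starts at 11:47 AM − 55 min = 10:52 AM.
The cold open starts at 10:52 AM and the pre-show starts at 11:47 AM, so the cold open is first.

the cold open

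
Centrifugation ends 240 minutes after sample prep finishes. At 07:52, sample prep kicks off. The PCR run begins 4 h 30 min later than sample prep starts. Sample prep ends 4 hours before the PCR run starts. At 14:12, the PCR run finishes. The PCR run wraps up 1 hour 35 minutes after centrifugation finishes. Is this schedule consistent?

No

The PCR run starts at 07:52 + 270 min = 12:22.
Sample prep ends at 12:22 − 240 min = 08:22.
Centrifugation ends at 08:22 + 240 min = 12:22.
The PCR run ends at 12:22 + 95 min = 13:57.
But the PCR run is also said to end at 14:12 — a 15-minute conflict.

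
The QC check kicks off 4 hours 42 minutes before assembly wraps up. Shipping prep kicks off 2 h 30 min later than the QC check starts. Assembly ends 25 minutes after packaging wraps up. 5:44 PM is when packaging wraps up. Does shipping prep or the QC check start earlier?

Assembly ends at 5:44 PM + 25 min = 6:09 PM.
The QC check starts at 6:09 PM − 282 min = 1:27 PM.
Shipping prep starts at 1:27 PM + 150 min = 3:57 PM.
Shipping prep starts at 3:57 PM and the QC check starts at 1:27 PM, so the QC check is first.

the QC check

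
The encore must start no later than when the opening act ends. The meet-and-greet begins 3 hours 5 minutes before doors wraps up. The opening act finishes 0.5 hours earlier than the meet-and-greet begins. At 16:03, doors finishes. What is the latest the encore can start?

The meet-and-greet starts at 16:03 − 185 min = 12:58.
The opening act ends at 12:58 − 30 min = 12:28.
The encore is bounded by the opening act, so the latest it can start is 12:28.

12:28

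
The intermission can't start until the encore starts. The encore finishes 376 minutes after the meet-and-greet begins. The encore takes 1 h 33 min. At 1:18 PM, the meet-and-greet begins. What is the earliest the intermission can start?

The encore ends at 1:18 PM + 376 min = 7:34 PM.
The encore starts at 7:34 PM − 93 min = 6:01 PM.
The intermission is bounded by the encore, so the earliest it can start is 6:01 PM.

6:01 PM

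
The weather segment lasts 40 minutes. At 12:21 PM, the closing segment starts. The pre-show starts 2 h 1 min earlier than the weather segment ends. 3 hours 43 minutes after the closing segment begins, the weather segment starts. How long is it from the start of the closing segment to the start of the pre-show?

2 h 22 min

The weather segment starts at 12:21 PM + 223 min = 4:04 PM.
The weather segment ends at 4:04 PM + 40 min = 4:44 PM.
The pre-show starts at 4:44 PM − 121 min = 2:43 PM.
From 12:21 PM to 2:43 PM is 2 h 22 min.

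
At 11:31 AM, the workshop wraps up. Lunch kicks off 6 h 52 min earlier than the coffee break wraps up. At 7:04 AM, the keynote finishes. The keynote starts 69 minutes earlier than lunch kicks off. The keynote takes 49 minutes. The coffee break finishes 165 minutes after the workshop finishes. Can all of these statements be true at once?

The coffee break ends at 11:31 AM + 165 min = 2:16 PM.
Lunch starts at 2:16 PM − 412 min = 7:24 AM.
The keynote starts at 7:24 AM − 69 min = 6:15 AM.
The keynote ends at 6:15 AM + 49 min = 7:04 AM.
That matches the stated 7:04 AM, so the schedule is consistent.

Yes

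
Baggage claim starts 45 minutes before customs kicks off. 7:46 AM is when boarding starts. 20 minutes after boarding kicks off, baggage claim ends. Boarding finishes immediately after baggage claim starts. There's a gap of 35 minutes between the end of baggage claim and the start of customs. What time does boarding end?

Baggage claim ends at 7:46 AM + 20 min = 8:06 AM.
Customs starts at 8:06 AM + 35 min = 8:41 AM.
Baggage claim starts at 8:41 AM − 45 min = 7:56 AM.
So boarding ends at 7:56 AM.

7:56 AM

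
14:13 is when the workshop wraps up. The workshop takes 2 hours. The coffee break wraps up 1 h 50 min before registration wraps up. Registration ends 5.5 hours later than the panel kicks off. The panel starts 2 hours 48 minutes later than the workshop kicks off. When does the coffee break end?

The workshop starts at 14:13 − 120 min = 12:13.
The panel starts at 12:13 + 168 min = 15:01.
Registration ends at 15:01 + 330 min = 20:31.
The coffee break ends at 20:31 − 110 min = 18:41.

18:41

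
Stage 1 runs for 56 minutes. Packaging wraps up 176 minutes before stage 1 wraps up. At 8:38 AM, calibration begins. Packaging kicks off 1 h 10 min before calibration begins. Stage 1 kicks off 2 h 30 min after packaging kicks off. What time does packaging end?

7:58 AM

Packaging starts at 8:38 AM − 70 min = 7:28 AM.
Stage 1 starts at 7:28 AM + 150 min = 9:58 AM.
Stage 1 ends at 9:58 AM + 56 min = 10:54 AM.
Packaging ends at 10:54 AM − 176 min = 7:58 AM.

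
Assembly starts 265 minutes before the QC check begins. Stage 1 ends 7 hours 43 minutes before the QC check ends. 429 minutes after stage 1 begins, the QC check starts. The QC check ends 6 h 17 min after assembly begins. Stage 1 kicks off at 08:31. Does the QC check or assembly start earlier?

assembly

The QC check starts at 08:31 + 429 min = 15:40.
Assembly starts at 15:40 − 265 min = 11:15.
The QC check starts at 15:40 and assembly starts at 11:15, so assembly is first.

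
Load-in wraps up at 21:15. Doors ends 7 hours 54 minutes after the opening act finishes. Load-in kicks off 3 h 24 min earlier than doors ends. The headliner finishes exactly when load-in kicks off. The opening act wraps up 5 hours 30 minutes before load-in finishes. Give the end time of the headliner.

20:15

The opening act ends at 21:15 − 330 min = 15:45.
Doors ends at 15:45 + 474 min = 23:39.
Load-in starts at 23:39 − 204 min = 20:15.
So the headliner ends at 20:15.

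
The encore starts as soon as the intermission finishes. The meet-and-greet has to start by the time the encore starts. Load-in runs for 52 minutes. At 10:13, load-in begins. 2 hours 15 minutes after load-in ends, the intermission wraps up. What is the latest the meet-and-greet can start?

13:20

Load-in ends at 10:13 + 52 min = 11:05.
The intermission ends at 11:05 + 135 min = 13:20.
So the encore starts at 13:20.
The meet-and-greet is bounded by the encore, so the latest it can start is 13:20.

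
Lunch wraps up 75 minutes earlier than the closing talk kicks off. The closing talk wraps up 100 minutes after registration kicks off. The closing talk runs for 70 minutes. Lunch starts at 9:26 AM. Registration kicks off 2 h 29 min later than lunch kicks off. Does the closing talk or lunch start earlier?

lunch

Registration starts at 9:26 AM + 149 min = 11:55 AM.
The closing talk ends at 11:55 AM + 100 min = 1:35 PM.
The closing talk starts at 1:35 PM − 70 min = 12:25 PM.
The closing talk starts at 12:25 PM and lunch starts at 9:26 AM, so lunch is first.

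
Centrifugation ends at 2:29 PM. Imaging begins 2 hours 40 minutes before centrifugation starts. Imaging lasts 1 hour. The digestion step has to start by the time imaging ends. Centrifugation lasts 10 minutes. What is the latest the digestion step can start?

Centrifugation starts at 2:29 PM − 10 min = 2:19 PM.
Imaging starts at 2:19 PM − 160 min = 11:39 AM.
Imaging ends at 11:39 AM + 60 min = 12:39 PM.
The digestion step is bounded by imaging, so the latest it can start is 12:39 PM.

12:39 PM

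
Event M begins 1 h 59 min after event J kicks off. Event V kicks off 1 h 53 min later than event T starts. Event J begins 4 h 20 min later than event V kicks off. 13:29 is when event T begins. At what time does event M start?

21:41

Event V starts at 13:29 + 113 min = 15:22.
Event J starts at 15:22 + 260 min = 19:42.
Event M starts at 19:42 + 119 min = 21:41.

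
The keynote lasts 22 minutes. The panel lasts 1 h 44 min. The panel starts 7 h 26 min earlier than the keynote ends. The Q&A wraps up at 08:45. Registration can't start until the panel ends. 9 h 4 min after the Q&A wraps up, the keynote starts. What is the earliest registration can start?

12:29

The keynote starts at 08:45 + 544 min = 17:49.
The keynote ends at 17:49 + 22 min = 18:11.
The panel starts at 18:11 − 446 min = 10:45.
The panel ends at 10:45 + 104 min = 12:29.
Registration is bounded by the panel, so the earliest it can start is 12:29.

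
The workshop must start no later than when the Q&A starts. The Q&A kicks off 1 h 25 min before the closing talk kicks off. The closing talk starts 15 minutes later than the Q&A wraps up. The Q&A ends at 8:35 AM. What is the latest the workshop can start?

The closing talk starts at 8:35 AM + 15 min = 8:50 AM.
The Q&A starts at 8:50 AM − 85 min = 7:25 AM.
The workshop is bounded by the Q&A, so the latest it can start is 7:25 AM.

7:25 AM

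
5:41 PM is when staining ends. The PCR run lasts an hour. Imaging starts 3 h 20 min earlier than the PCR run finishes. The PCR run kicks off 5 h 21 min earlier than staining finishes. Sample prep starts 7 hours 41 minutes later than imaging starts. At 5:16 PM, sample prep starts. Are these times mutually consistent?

No

The PCR run starts at 5:41 PM − 321 min = 12:20 PM.
The PCR run ends at 12:20 PM + 60 min = 1:20 PM.
Imaging starts at 1:20 PM − 200 min = 10:00 AM.
Sample prep starts at 10:00 AM + 461 min = 5:41 PM.
But sample prep is also said to start at 5:16 PM — a 25-minute conflict.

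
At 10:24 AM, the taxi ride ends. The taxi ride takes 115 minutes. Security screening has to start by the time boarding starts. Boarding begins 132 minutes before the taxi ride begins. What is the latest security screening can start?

The taxi ride starts at 10:24 AM − 115 min = 8:29 AM.
Boarding starts at 8:29 AM − 132 min = 6:17 AM.
Security screening is bounded by boarding, so the latest it can start is 6:17 AM.

6:17 AM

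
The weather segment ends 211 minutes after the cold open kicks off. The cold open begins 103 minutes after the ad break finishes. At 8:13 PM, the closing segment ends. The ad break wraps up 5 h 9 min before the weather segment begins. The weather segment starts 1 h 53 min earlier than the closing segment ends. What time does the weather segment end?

The weather segment starts at 8:13 PM − 113 min = 6:20 PM.
The ad break ends at 6:20 PM − 309 min = 1:11 PM.
The cold open starts at 1:11 PM + 103 min = 2:54 PM.
The weather segment ends at 2:54 PM + 211 min = 6:25 PM.

6:25 PM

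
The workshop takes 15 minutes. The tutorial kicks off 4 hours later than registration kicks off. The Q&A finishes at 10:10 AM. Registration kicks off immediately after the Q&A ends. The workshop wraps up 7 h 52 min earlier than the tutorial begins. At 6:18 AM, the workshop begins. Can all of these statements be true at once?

Registration starts at 10:10 AM.
The tutorial starts at 10:10 AM + 240 min = 2:10 PM.
The workshop ends at 2:10 PM − 472 min = 6:18 AM.
The workshop starts at 6:18 AM − 15 min = 6:03 AM.
But the workshop is also said to start at 6:18 AM — a 15-minute conflict.

No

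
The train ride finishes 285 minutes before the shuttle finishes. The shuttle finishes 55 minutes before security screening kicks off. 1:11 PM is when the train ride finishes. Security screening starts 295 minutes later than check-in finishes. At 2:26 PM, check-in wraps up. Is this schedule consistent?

Security screening starts at 2:26 PM + 295 min = 7:21 PM.
The shuttle ends at 7:21 PM − 55 min = 6:26 PM.
The train ride ends at 6:26 PM − 285 min = 1:41 PM.
But the train ride is also said to end at 1:11 PM — a 30-minute conflict.

No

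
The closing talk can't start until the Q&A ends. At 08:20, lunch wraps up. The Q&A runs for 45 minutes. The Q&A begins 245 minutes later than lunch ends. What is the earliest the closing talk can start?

13:10

The Q&A starts at 08:20 + 245 min = 12:25.
The Q&A ends at 12:25 + 45 min = 13:10.
The closing talk is bounded by the Q&A, so the earliest it can start is 13:10.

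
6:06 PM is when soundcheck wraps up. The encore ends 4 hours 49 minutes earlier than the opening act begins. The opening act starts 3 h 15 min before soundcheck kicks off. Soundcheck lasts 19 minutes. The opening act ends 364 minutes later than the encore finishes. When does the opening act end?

3:47 PM

Soundcheck starts at 6:06 PM − 19 min = 5:47 PM.
The opening act starts at 5:47 PM − 195 min = 2:32 PM.
The encore ends at 2:32 PM − 289 min = 9:43 AM.
The opening act ends at 9:43 AM + 364 min = 3:47 PM.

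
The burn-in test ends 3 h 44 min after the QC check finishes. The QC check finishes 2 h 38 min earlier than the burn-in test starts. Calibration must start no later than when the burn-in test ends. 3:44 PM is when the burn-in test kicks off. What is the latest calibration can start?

The QC check ends at 3:44 PM − 158 min = 1:06 PM.
The burn-in test ends at 1:06 PM + 224 min = 4:50 PM.
Calibration is bounded by the burn-in test, so the latest it can start is 4:50 PM.

4:50 PM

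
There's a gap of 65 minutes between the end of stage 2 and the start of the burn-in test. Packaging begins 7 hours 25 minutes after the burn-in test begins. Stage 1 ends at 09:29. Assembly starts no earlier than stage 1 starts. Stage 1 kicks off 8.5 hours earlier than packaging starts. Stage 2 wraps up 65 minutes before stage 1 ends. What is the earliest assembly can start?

08:24

Stage 2 ends at 09:29 − 65 min = 08:24.
The burn-in test starts at 08:24 + 65 min = 09:29.
Packaging starts at 09:29 + 445 min = 16:54.
Stage 1 starts at 16:54 − 510 min = 08:24.
Assembly is bounded by stage 1, so the earliest it can start is 08:24.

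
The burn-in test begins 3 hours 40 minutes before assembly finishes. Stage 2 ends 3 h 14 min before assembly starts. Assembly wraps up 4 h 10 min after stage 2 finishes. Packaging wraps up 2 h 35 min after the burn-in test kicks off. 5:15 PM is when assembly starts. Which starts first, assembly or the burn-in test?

Stage 2 ends at 5:15 PM − 194 min = 2:01 PM.
Assembly ends at 2:01 PM + 250 min = 6:11 PM.
The burn-in test starts at 6:11 PM − 220 min = 2:31 PM.
Assembly starts at 5:15 PM and the burn-in test starts at 2:31 PM, so the burn-in test is first.

the burn-in test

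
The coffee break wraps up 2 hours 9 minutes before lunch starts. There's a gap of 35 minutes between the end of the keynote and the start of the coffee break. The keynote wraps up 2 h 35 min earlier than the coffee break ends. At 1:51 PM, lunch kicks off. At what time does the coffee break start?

The coffee break ends at 1:51 PM − 129 min = 11:42 AM.
The keynote ends at 11:42 AM − 155 min = 9:07 AM.
The coffee break starts at 9:07 AM + 35 min = 9:42 AM.

9:42 AM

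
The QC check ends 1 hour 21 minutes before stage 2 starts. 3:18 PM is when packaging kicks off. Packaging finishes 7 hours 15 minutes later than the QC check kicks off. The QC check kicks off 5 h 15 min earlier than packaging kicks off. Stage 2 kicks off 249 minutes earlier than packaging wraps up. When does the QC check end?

11:48 AM

The QC check starts at 3:18 PM − 315 min = 10:03 AM.
Packaging ends at 10:03 AM + 435 min = 5:18 PM.
Stage 2 starts at 5:18 PM − 249 min = 1:09 PM.
The QC check ends at 1:09 PM − 81 min = 11:48 AM.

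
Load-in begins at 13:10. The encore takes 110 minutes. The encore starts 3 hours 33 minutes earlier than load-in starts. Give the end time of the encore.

11:27

The encore starts at 13:10 − 213 min = 09:37.
The encore ends at 09:37 + 110 min = 11:27.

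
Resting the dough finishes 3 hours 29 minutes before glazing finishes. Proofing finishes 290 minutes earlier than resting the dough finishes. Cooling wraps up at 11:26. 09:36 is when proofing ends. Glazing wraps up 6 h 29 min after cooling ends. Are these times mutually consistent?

Glazing ends at 11:26 + 389 min = 17:55.
Resting the dough ends at 17:55 − 209 min = 14:26.
Proofing ends at 14:26 − 290 min = 09:36.
That matches the stated 09:36, so the schedule is consistent.

Yes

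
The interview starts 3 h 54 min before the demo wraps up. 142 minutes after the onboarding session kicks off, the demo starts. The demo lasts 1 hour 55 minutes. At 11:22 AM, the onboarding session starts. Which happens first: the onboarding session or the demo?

the onboarding session

The demo starts at 11:22 AM + 142 min = 1:44 PM.
The onboarding session starts at 11:22 AM and the demo starts at 1:44 PM, so the onboarding session is first.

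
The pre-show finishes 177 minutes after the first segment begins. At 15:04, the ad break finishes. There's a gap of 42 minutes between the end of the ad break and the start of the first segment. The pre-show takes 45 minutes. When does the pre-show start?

The first segment starts at 15:04 + 42 min = 15:46.
The pre-show ends at 15:46 + 177 min = 18:43.
The pre-show starts at 18:43 − 45 min = 17:58.

17:58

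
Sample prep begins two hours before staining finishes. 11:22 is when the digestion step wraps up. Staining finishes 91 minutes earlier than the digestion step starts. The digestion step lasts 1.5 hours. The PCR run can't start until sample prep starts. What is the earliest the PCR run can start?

The digestion step starts at 11:22 − 90 min = 09:52.
Staining ends at 09:52 − 91 min = 08:21.
Sample prep starts at 08:21 − 120 min = 06:21.
The PCR run is bounded by sample prep, so the earliest it can start is 06:21.

06:21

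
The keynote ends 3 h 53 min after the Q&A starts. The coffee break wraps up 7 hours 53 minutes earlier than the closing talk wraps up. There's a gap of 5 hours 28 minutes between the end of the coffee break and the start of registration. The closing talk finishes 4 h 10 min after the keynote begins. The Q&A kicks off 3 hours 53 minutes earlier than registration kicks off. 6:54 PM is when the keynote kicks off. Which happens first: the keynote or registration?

The closing talk ends at 6:54 PM + 250 min = 11:04 PM.
The coffee break ends at 11:04 PM − 473 min = 3:11 PM.
Registration starts at 3:11 PM + 328 min = 8:39 PM.
The keynote starts at 6:54 PM and registration starts at 8:39 PM, so the keynote is first.

the keynote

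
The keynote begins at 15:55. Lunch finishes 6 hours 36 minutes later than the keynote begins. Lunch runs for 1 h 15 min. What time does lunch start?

Lunch ends at 15:55 + 396 min = 22:31.
Lunch starts at 22:31 − 75 min = 21:16.

21:16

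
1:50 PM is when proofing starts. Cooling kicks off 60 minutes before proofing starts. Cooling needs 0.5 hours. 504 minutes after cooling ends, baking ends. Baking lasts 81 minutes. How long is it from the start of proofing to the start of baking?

6 hours 33 minutes

Cooling starts at 1:50 PM − 60 min = 12:50 PM.
Cooling ends at 12:50 PM + 30 min = 1:20 PM.
Baking ends at 1:20 PM + 504 min = 9:44 PM.
Baking starts at 9:44 PM − 81 min = 8:23 PM.
From 1:50 PM to 8:23 PM is 6 hours 33 minutes.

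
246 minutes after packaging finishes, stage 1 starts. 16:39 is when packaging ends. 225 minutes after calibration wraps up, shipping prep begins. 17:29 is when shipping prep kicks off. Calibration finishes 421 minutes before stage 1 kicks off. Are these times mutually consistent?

Stage 1 starts at 16:39 + 246 min = 20:45.
Calibration ends at 20:45 − 421 min = 13:44.
Shipping prep starts at 13:44 + 225 min = 17:29.
That matches the stated 17:29, so the schedule is consistent.

Yes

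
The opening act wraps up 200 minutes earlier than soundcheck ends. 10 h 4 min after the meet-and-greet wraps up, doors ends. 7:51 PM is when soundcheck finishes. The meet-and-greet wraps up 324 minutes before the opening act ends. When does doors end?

9:11 PM

The opening act ends at 7:51 PM − 200 min = 4:31 PM.
The meet-and-greet ends at 4:31 PM − 324 min = 11:07 AM.
Doors ends at 11:07 AM + 604 min = 9:11 PM.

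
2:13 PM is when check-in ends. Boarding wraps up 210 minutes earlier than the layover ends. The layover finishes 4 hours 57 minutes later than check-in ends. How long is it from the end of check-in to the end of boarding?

1 hour 27 minutes

The layover ends at 2:13 PM + 297 min = 7:10 PM.
Boarding ends at 7:10 PM − 210 min = 3:40 PM.
From 2:13 PM to 3:40 PM is 1 hour 27 minutes.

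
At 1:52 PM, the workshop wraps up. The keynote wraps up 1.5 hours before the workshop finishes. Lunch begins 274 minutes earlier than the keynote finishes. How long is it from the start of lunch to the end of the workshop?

6 hours 4 minutes

The keynote ends at 1:52 PM − 90 min = 12:22 PM.
Lunch starts at 12:22 PM − 274 min = 7:48 AM.
From 7:48 AM to 1:52 PM is 6 hours 4 minutes.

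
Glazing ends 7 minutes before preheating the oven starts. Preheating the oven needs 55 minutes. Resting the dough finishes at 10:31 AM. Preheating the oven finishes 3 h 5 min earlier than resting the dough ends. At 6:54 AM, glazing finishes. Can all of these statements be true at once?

Preheating the oven ends at 10:31 AM − 185 min = 7:26 AM.
Preheating the oven starts at 7:26 AM − 55 min = 6:31 AM.
Glazing ends at 6:31 AM − 7 min = 6:24 AM.
But glazing is also said to end at 6:54 AM — a 30-minute conflict.

No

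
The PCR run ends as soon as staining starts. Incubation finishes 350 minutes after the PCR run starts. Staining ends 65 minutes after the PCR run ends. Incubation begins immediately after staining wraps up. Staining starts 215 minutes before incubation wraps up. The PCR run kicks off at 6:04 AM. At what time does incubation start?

9:24 AM

Incubation ends at 6:04 AM + 350 min = 11:54 AM.
Staining starts at 11:54 AM − 215 min = 8:19 AM.
So the PCR run ends at 8:19 AM.
Staining ends at 8:19 AM + 65 min = 9:24 AM.
So incubation starts at 9:24 AM.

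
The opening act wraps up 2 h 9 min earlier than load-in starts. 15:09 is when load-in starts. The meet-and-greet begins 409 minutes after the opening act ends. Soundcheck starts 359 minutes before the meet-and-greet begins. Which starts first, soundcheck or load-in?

soundcheck

The opening act ends at 15:09 − 129 min = 13:00.
The meet-and-greet starts at 13:00 + 409 min = 19:49.
Soundcheck starts at 19:49 − 359 min = 13:50.
Soundcheck starts at 13:50 and load-in starts at 15:09, so soundcheck is first.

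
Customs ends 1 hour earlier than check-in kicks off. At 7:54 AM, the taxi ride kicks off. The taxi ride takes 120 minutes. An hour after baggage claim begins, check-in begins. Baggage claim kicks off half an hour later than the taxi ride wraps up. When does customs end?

The taxi ride ends at 7:54 AM + 120 min = 9:54 AM.
Baggage claim starts at 9:54 AM + 30 min = 10:24 AM.
Check-in starts at 10:24 AM + 60 min = 11:24 AM.
Customs ends at 11:24 AM − 60 min = 10:24 AM.

10:24 AM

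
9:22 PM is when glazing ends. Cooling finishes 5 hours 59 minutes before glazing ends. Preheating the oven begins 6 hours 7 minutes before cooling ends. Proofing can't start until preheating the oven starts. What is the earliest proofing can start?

Cooling ends at 9:22 PM − 359 min = 3:23 PM.
Preheating the oven starts at 3:23 PM − 367 min = 9:16 AM.
Proofing is bounded by preheating the oven, so the earliest it can start is 9:16 AM.

9:16 AM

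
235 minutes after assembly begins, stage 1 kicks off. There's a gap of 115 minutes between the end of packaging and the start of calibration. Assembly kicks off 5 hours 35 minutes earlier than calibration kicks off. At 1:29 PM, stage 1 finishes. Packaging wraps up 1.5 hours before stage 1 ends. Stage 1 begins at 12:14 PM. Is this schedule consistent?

Packaging ends at 1:29 PM − 90 min = 11:59 AM.
Calibration starts at 11:59 AM + 115 min = 1:54 PM.
Assembly starts at 1:54 PM − 335 min = 8:19 AM.
Stage 1 starts at 8:19 AM + 235 min = 12:14 PM.
That matches the stated 12:14 PM, so the schedule is consistent.

Yes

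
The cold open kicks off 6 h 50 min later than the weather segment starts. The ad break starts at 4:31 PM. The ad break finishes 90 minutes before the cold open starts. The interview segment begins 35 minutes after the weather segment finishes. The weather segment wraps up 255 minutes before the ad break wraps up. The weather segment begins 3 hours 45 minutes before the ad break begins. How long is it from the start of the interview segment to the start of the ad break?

The weather segment starts at 4:31 PM − 225 min = 12:46 PM.
The cold open starts at 12:46 PM + 410 min = 7:36 PM.
The ad break ends at 7:36 PM − 90 min = 6:06 PM.
The weather segment ends at 6:06 PM − 255 min = 1:51 PM.
The interview segment starts at 1:51 PM + 35 min = 2:26 PM.
From 2:26 PM to 4:31 PM is 2 h 5 min.

2 h 5 min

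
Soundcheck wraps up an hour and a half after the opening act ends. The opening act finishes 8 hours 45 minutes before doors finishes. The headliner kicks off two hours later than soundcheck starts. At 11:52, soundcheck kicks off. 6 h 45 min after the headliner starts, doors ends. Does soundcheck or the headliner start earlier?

soundcheck

The headliner starts at 11:52 + 120 min = 13:52.
Soundcheck starts at 11:52 and the headliner starts at 13:52, so soundcheck is first.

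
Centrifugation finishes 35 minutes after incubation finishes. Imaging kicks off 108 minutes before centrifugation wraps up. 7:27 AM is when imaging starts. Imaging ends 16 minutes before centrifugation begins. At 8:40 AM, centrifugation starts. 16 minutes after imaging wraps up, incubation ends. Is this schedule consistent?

Imaging ends at 8:40 AM − 16 min = 8:24 AM.
Incubation ends at 8:24 AM + 16 min = 8:40 AM.
Centrifugation ends at 8:40 AM + 35 min = 9:15 AM.
Imaging starts at 9:15 AM − 108 min = 7:27 AM.
That matches the stated 7:27 AM, so the schedule is consistent.

Yes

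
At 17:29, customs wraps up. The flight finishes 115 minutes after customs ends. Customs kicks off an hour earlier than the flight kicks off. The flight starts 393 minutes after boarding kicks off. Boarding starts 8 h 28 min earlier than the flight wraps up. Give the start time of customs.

16:29

The flight ends at 17:29 + 115 min = 19:24.
Boarding starts at 19:24 − 508 min = 10:56.
The flight starts at 10:56 + 393 min = 17:29.
Customs starts at 17:29 − 60 min = 16:29.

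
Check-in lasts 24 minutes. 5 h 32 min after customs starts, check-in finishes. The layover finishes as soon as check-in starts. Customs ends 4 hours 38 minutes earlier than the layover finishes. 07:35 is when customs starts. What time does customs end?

08:05

Check-in ends at 07:35 + 332 min = 13:07.
Check-in starts at 13:07 − 24 min = 12:43.
So the layover ends at 12:43.
Customs ends at 12:43 − 278 min = 08:05.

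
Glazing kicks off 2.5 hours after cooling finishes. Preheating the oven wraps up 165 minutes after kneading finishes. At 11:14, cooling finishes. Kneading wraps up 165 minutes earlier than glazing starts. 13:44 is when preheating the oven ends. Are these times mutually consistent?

Yes

Glazing starts at 11:14 + 150 min = 13:44.
Kneading ends at 13:44 − 165 min = 10:59.
Preheating the oven ends at 10:59 + 165 min = 13:44.
That matches the stated 13:44, so the schedule is consistent.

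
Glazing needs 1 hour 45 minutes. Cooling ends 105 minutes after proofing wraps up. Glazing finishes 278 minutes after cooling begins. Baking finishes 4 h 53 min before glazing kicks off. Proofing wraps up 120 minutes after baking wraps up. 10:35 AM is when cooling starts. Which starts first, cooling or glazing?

cooling

Glazing ends at 10:35 AM + 278 min = 3:13 PM.
Glazing starts at 3:13 PM − 105 min = 1:28 PM.
Cooling starts at 10:35 AM and glazing starts at 1:28 PM, so cooling is first.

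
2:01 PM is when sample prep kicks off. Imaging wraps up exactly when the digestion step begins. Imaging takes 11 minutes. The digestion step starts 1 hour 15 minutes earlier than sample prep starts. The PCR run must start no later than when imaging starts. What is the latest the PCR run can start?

12:35 PM

The digestion step starts at 2:01 PM − 75 min = 12:46 PM.
So imaging ends at 12:46 PM.
Imaging starts at 12:46 PM − 11 min = 12:35 PM.
The PCR run is bounded by imaging, so the latest it can start is 12:35 PM.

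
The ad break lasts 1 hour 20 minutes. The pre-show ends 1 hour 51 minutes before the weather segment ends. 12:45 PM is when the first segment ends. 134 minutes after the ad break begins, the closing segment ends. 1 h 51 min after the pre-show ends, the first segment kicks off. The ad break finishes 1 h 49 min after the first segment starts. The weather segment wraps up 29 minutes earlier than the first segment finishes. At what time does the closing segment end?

2:59 PM

The weather segment ends at 12:45 PM − 29 min = 12:16 PM.
The pre-show ends at 12:16 PM − 111 min = 10:25 AM.
The first segment starts at 10:25 AM + 111 min = 12:16 PM.
The ad break ends at 12:16 PM + 109 min = 2:05 PM.
The ad break starts at 2:05 PM − 80 min = 12:45 PM.
The closing segment ends at 12:45 PM + 134 min = 2:59 PM.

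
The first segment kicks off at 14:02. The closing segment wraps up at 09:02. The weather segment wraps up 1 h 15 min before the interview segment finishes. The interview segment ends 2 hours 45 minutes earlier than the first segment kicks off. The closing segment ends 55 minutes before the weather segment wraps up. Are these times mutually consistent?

The interview segment ends at 14:02 − 165 min = 11:17.
The weather segment ends at 11:17 − 75 min = 10:02.
The closing segment ends at 10:02 − 55 min = 09:07.
But the closing segment is also said to end at 09:02 — a 5-minute conflict.

No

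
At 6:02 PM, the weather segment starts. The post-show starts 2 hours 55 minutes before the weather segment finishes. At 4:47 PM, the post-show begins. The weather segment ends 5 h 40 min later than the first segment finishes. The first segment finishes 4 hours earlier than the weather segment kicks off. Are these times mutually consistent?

Yes

The first segment ends at 6:02 PM − 240 min = 2:02 PM.
The weather segment ends at 2:02 PM + 340 min = 7:42 PM.
The post-show starts at 7:42 PM − 175 min = 4:47 PM.
That matches the stated 4:47 PM, so the schedule is consistent.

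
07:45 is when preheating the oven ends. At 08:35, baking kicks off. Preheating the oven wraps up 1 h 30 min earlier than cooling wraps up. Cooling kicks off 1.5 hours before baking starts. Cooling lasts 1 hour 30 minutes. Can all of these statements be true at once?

Cooling starts at 08:35 − 90 min = 07:05.
Cooling ends at 07:05 + 90 min = 08:35.
Preheating the oven ends at 08:35 − 90 min = 07:05.
But preheating the oven is also said to end at 07:45 — a 40-minute conflict.

No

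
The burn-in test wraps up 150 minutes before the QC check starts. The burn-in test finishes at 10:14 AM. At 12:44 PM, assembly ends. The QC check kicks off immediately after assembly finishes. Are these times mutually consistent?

The QC check starts at 12:44 PM.
The burn-in test ends at 12:44 PM − 150 min = 10:14 AM.
That matches the stated 10:14 AM, so the schedule is consistent.

Yes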